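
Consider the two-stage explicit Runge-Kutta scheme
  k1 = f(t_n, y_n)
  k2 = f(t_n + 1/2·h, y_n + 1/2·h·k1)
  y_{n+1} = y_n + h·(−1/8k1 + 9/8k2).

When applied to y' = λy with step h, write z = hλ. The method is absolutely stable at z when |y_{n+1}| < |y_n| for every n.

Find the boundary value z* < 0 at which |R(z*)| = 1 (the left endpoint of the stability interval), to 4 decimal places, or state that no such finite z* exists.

z* = -1.7778.

With y'=λy (z=hλ):
  k1=λy_n ⇒ h·k1=z·y_n;  k2=λ(1+1/2z)y_n ⇒ h·k2=z(1+1/2z)y_n
  y_{n+1}/y_n = 1 − 1/8z + 9/8z(1+1/2z) = 1 + z + 9/16z²
  so R(z) = 1 + z + 9/16z².

Find x<0 with |R(x)|<1.
x=-1.11: |R|=0.5831
R=1: x+9/16x²=0 ⇒ x=−16/9=-1.7778; min R=1−1/(4·9/16)=0.5556>−1
Confirm numerically:
  x=-1.660: |R|=0.89002 <1
  x=-1.001: |R|=0.56263 <1
  x=-0.759: |R|=0.56505 <1
  x=-2.129: |R|=1.42061 >1
  x=-1.926: |R|=1.16058 >1
  x=-1.828: |R|=1.05164 >1
Interval (-1.7778, 0).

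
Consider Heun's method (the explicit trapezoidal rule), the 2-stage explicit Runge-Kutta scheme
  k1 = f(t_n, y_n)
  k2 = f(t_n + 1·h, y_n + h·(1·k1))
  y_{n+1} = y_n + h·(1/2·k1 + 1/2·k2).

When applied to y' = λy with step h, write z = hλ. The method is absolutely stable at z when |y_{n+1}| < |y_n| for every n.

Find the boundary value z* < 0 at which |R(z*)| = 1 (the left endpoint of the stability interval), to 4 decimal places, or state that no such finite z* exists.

left endpoint -2.0000.

Set f=λy, z=hλ:
  order 2, 2-stage ⇒ R(z)=1+z+z^2/2
  (e.g. R(-0.75)=0.53125, |R|=0.53125)

Solve |R(x)|<1 on ℝ⁻.
x=-0.75: |R|=0.5312
|R(-1.78)|=0.8042 |R(-1.76)|=0.7888 |R(-1.47)|=0.6104
Bisect:
  x_lo=-2.6500 |R|=1.8612  x_hi=-0.2077 |R|=0.8138
  mid=-1.42885 |R|=0.59196 →hi
  mid=-2.03941 |R|=1.04019 →lo
  mid=-1.73413 |R|=0.76947 →hi
  mid=-1.88677 |R|=0.89318 →hi
  mid=-1.96309 |R|=0.96377 →hi
  mid=-2.00125 |R|=1.00125 →lo
  mid=-1.98217 |R|=0.98233 →hi
  ...
  [-2.00006,-1.99991] ⇒ x*=-2.0000
Stable set (-2.0000, 0).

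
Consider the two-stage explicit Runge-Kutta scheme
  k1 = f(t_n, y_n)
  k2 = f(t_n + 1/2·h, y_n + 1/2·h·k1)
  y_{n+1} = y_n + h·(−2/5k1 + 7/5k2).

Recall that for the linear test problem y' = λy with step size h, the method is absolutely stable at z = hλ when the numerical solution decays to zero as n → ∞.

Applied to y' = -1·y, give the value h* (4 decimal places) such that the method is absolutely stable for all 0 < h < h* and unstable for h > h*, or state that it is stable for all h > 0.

(-1.4286,0); λ=-1 ⇒ h* = (10/7)/1 = 1.4286.

Test eqn y'=λy, z=hλ:
  k1=λy_n ⇒ h·k1=z·y_n;  k2=λ(1+1/2z)y_n ⇒ h·k2=z(1+1/2z)y_n
  y_{n+1}/y_n = 1 − 2/5z + 7/5z(1+1/2z) = 1 + z + 7/10z²
  so R(z) = 1 + z + 7/10z².

Solve |R(x)|<1 on ℝ⁻.
x=-1.09: |R|=0.7417
R=1: x+7/10x²=0 ⇒ x=−10/7=-1.4286; min R=1−1/(4·7/10)=0.6429>−1
Confirm numerically:
  x=-0.950: |R|=0.68175 <1
  x=-0.861: |R|=0.65792 <1
  x=-0.778: |R|=0.64570 <1
  x=-0.743: |R|=0.64343 <1
  x=-1.870: |R|=1.57783 >1
  x=-1.631: |R|=1.23111 >1
Interval (-1.4286, 0).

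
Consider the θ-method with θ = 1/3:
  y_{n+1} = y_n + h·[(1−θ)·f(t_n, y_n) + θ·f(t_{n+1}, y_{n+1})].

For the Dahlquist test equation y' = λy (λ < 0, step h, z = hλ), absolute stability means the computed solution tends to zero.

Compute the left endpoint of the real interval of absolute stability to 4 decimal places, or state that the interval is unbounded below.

Set f=λy, z=hλ:
  y_{n+1} = y_n + z·[2/3·y_n + 1/3·y_{n+1}] ⇒ (1 − 1/3z)y_{n+1} = (1 + 2/3z)y_n
  so R(z) = (1 + 2/3z)/(1 − 1/3z).

Need |R(x)|<1, x<0.
x=-0.38: |R|=0.6627
R=−1: 1+2/3x = −1+1/3x ⇒ -1/3x=2 ⇒ x=2/(-1/3)=-6.0000
Confirm numerically:
  x=-5.956: |R|=0.99509 <1
  x=-5.316: |R|=0.91775 <1
  x=-4.980: |R|=0.87218 <1
  x=-2.667: |R|=0.41186 <1
  x=-6.472: |R|=1.04983 >1
  x=-6.384: |R|=1.04092 >1
  x=-6.245: |R|=1.02650 >1
Interval (-6.0000, 0).

left endpoint -6.0000.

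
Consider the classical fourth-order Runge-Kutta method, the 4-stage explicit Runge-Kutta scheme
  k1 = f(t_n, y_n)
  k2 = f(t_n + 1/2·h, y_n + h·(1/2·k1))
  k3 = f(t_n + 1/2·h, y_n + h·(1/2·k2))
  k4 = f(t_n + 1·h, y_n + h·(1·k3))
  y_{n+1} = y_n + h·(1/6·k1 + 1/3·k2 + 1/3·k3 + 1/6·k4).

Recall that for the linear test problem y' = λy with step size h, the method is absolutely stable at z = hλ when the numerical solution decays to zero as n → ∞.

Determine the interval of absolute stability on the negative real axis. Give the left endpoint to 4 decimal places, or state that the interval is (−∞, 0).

Set f=λy, z=hλ:
  order 4, 4-stage ⇒ R(z)=1+z+z^2/2+z^3/6+z^4/24
  (e.g. R(-1.05)=0.35896, |R|=0.35896)

Need |R(x)|<1, x<0.
x=-1.05: |R|=0.3590
|R(-2.93)|=1.2410 |R(-2.63)|=0.7900 |R(-2.59)|=0.7433
Bisect:
  x_lo=-3.2565 |R|=1.9761  x_hi=-0.1792 |R|=0.8359
  mid=-1.71787 |R|=0.27561 →hi
  mid=-2.48721 |R|=0.63604 →hi
  mid=-2.87187 |R|=1.13857 →lo
  mid=-2.67954 |R|=0.85192 →hi
  mid=-2.77570 |R|=0.98564 →hi
  mid=-2.82379 |R|=1.05960 →lo
  mid=-2.79975 |R|=1.02201 →lo
  ...
  [-2.78547,-2.78528] ⇒ x*=-2.7853
Interval (-2.7853, 0).

(-2.7853, 0).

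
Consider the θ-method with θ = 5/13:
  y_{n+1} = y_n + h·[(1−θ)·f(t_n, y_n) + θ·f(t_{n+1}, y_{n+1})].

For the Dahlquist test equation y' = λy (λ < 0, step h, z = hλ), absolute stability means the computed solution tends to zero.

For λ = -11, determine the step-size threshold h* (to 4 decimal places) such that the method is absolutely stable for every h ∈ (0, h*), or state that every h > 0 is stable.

With y'=λy (z=hλ):
  y_{n+1} = y_n + z·[8/13·y_n + 5/13·y_{n+1}] ⇒ (1 − 5/13z)y_{n+1} = (1 + 8/13z)y_n
  R(z) = (1 + 8/13z)/(1 − 5/13z).

Find x<0 with |R(x)|<1.
x=-0.32: |R|=0.7151
R=−1: 1+8/13x = −1+5/13x ⇒ -3/13x=2 ⇒ x=2/(-3/13)=-8.6667
Confirm numerically:
  x=-8.611: |R|=0.99702 <1
  x=-6.209: |R|=0.83260 <1
  x=-5.470: |R|=0.76233 <1
  x=-5.237: |R|=0.73743 <1
  x=-9.071: |R|=1.02079 >1
  x=-9.038: |R|=1.01914 >1
  x=-8.883: |R|=1.01130 >1
So |R|<1 on (-8.6667, 0).

(-8.6667,0); λ=-11 ⇒ h* = (26/3)/11 = 0.7879.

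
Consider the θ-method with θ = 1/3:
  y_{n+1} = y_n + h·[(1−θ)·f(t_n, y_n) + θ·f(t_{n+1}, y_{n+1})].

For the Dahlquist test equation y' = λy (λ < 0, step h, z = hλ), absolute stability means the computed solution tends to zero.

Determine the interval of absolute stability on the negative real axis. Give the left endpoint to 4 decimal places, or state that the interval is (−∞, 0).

z∈(-6.0000,0).

Set f=λy, z=hλ:
  y_{n+1} = y_n + z·[2/3·y_n + 1/3·y_{n+1}] ⇒ (1 − 1/3z)y_{n+1} = (1 + 2/3z)y_n
  ⇒ R(z) = (1 + 2/3z)/(1 − 1/3z).

Solve |R(x)|<1 on ℝ⁻.
x=-0.95: |R|=0.2785
R=−1: 1+2/3x = −1+1/3x ⇒ -1/3x=2 ⇒ x=2/(-1/3)=-6.0000
Confirm numerically:
  x=-5.730: |R|=0.96907 <1
  x=-5.544: |R|=0.94663 <1
  x=-3.583: |R|=0.63284 <1
  x=-2.696: |R|=0.41994 <1
  x=-6.258: |R|=1.02787 >1
  x=-6.158: |R|=1.01725 >1
  x=-6.076: |R|=1.00837 >1
So |R|<1 on (-6.0000, 0).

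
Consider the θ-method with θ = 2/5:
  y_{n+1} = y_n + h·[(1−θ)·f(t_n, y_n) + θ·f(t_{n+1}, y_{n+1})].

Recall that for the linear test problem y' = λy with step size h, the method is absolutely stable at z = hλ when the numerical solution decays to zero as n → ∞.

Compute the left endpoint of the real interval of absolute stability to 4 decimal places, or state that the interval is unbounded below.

Test eqn y'=λy, z=hλ:
  y_{n+1} = y_n + z·[3/5·y_n + 2/5·y_{n+1}] ⇒ (1 − 2/5z)y_{n+1} = (1 + 3/5z)y_n
  so R(z) = (1 + 3/5z)/(1 − 2/5z).

Need |R(x)|<1, x<0.
x=-0.39: |R|=0.6626
R=−1: 1+3/5x = −1+2/5x ⇒ -1/5x=2 ⇒ x=2/(-1/5)=-10.0000
Confirm numerically:
  x=-9.935: |R|=0.99739 <1
  x=-7.729: |R|=0.88899 <1
  x=-5.315: |R|=0.70026 <1
  x=-4.421: |R|=0.59695 <1
  x=-10.548: |R|=1.02100 >1
  x=-10.420: |R|=1.01625 >1
  x=-10.088: |R|=1.00350 >1
So |R|<1 on (-10.0000, 0).

left endpoint -10.0000.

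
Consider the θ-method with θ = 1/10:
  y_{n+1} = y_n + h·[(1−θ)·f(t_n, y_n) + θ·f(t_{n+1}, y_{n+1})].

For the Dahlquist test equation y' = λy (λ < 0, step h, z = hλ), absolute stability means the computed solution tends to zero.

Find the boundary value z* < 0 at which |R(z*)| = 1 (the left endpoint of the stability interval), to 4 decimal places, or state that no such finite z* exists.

left endpoint -2.5000.

With y'=λy (z=hλ):
  y_{n+1} = y_n + z·[9/10·y_n + 1/10·y_{n+1}] ⇒ (1 − 1/10z)y_{n+1} = (1 + 9/10z)y_n
  so R(z) = (1 + 9/10z)/(1 − 1/10z).

Solve |R(x)|<1 on ℝ⁻.
x=-0.57: |R|=0.4607
R=−1: 1+9/10x = −1+1/10x ⇒ -4/5x=2 ⇒ x=2/(-4/5)=-2.5000
Confirm numerically:
  x=-2.327: |R|=0.88773 <1
  x=-2.075: |R|=0.71843 <1
  x=-2.025: |R|=0.68399 <1
  x=-1.199: |R|=0.07063 <1
  x=-3.024: |R|=1.32187 >1
  x=-2.694: |R|=1.12226 >1
Interval (-2.5000, 0).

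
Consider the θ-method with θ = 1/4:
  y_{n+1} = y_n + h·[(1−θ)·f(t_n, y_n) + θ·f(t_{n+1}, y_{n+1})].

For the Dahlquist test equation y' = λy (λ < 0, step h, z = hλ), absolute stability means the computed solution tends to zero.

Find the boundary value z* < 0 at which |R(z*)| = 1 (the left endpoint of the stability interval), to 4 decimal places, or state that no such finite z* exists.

z* = -4.0000.

With y'=λy (z=hλ):
  y_{n+1} = y_n + z·[3/4·y_n + 1/4·y_{n+1}] ⇒ (1 − 1/4z)y_{n+1} = (1 + 3/4z)y_n
  ⇒ R(z) = (1 + 3/4z)/(1 − 1/4z).

Find x<0 with |R(x)|<1.
x=-1.78: |R|=0.2318
R=−1: 1+3/4x = −1+1/4x ⇒ -1/2x=2 ⇒ x=2/(-1/2)=-4.0000
Confirm numerically:
  x=-3.057: |R|=0.73275 <1
  x=-1.923: |R|=0.29867 <1
  x=-1.886: |R|=0.28169 <1
  x=-4.588: |R|=1.13694 >1
  x=-4.249: |R|=1.06037 >1
  x=-4.234: |R|=1.05684 >1
Interval (-4.0000, 0).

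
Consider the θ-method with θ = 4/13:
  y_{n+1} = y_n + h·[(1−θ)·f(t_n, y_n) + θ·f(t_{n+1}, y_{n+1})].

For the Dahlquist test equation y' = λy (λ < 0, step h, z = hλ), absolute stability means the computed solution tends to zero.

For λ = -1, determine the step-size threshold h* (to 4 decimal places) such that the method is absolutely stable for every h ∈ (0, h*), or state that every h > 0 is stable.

(-5.2000,0); λ=-1 ⇒ h* = (26/5)/1 = 5.2000.

Test eqn y'=λy, z=hλ:
  y_{n+1} = y_n + z·[9/13·y_n + 4/13·y_{n+1}] ⇒ (1 − 4/13z)y_{n+1} = (1 + 9/13z)y_n
  ⇒ R(z) = (1 + 9/13z)/(1 − 4/13z).

Find x<0 with |R(x)|<1.
x=-1.35: |R|=0.0462
R=−1: 1+9/13x = −1+4/13x ⇒ -5/13x=2 ⇒ x=2/(-5/13)=-5.2000
Confirm numerically:
  x=-3.644: |R|=0.71787 <1
  x=-3.124: |R|=0.59288 <1
  x=-2.192: |R|=0.30908 <1
  x=-5.682: |R|=1.06745 >1
  x=-5.651: |R|=1.06334 >1
So |R|<1 on (-5.2000, 0).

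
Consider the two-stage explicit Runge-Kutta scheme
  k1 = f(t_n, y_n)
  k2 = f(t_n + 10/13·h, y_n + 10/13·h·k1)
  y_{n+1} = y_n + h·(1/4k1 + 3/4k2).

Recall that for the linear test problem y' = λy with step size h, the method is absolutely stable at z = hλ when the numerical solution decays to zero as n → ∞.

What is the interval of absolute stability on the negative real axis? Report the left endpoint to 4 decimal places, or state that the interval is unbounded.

(-1.7333, 0).

Set f=λy, z=hλ:
  k1=λy_n ⇒ h·k1=z·y_n;  k2=λ(1+10/13z)y_n ⇒ h·k2=z(1+10/13z)y_n
  y_{n+1}/y_n = 1 + 1/4z + 3/4z(1+10/13z) = 1 + z + 15/26z²
  R(z) = 1 + z + 15/26z².

Need |R(x)|<1, x<0.
x=-0.84: |R|=0.5671
R=1: x+15/26x²=0 ⇒ x=−26/15=-1.7333; min R=1−1/(4·15/26)=0.5667>−1
Confirm numerically:
  x=-1.567: |R|=0.84963 <1
  x=-1.117: |R|=0.60282 <1
  x=-0.917: |R|=0.56813 <1
  x=-2.274: |R|=1.70931 >1
  x=-2.268: |R|=1.69959 >1
  x=-2.258: |R|=1.68348 >1
Interval (-1.7333, 0).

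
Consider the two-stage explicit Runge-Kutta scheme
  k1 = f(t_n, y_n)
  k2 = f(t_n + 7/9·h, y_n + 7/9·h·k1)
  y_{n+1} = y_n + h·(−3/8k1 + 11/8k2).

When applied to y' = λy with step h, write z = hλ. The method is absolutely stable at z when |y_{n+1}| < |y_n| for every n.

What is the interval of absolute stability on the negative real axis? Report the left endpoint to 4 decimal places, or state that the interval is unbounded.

z∈(-0.9351,0).

On y'=λy, z=hλ:
  k1=λy_n ⇒ h·k1=z·y_n;  k2=λ(1+7/9z)y_n ⇒ h·k2=z(1+7/9z)y_n
  y_{n+1}/y_n = 1 − 3/8z + 11/8z(1+7/9z) = 1 + z + 77/72z²
  ⇒ R(z) = 1 + z + 77/72z².

Find x<0 with |R(x)|<1.
x=-1.43: |R|=1.7569
R=1: x+77/72x²=0 ⇒ x=−72/77=-0.9351; min R=1−1/(4·77/72)=0.7662>−1
Confirm numerically:
  x=-0.888: |R|=0.95530 <1
  x=-0.615: |R|=0.78949 <1
  x=-0.592: |R|=0.78280 <1
  x=-0.537: |R|=0.77139 <1
  x=-1.449: |R|=1.79641 >1
  x=-1.192: |R|=1.32754 >1
Stable set (-0.9351, 0).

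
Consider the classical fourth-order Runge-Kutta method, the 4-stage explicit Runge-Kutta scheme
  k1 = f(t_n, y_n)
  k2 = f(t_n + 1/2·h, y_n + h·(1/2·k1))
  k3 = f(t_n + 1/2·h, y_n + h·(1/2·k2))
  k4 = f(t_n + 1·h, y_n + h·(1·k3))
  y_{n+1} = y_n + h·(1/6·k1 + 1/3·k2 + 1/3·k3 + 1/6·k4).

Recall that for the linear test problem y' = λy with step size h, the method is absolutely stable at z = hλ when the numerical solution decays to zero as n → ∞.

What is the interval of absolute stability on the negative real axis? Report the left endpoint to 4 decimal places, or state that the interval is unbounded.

Set f=λy, z=hλ:
  order 4, 4-stage ⇒ R(z)=1+z+z^2/2+z^3/6+z^4/24
  (e.g. R(-0.98)=0.38177, |R|=0.38177)

Need |R(x)|<1, x<0.
x=-0.98: |R|=0.3818
|R(-1.79)|=0.2839 |R(-1.27)|=0.3034 |R(-1.16)|=0.3281
Bisect:
  x_lo=-3.2249 |R|=1.8919  x_hi=-0.2972 |R|=0.7429
  mid=-1.76103 |R|=0.28009 →hi
  mid=-2.49296 |R|=0.64158 →hi
  mid=-2.85892 |R|=1.11681 →lo
  mid=-2.67594 |R|=0.84727 →hi
  mid=-2.76743 |R|=0.97340 →hi
  mid=-2.81318 |R|=1.04286 →lo
  mid=-2.79031 |R|=1.00758 →lo
  mid=-2.77887 |R|=0.99036 →hi
  ...
  [-2.78530,-2.78512] ⇒ x*=-2.7853
So |R|<1 on (-2.7853, 0).

z∈(-2.7853,0).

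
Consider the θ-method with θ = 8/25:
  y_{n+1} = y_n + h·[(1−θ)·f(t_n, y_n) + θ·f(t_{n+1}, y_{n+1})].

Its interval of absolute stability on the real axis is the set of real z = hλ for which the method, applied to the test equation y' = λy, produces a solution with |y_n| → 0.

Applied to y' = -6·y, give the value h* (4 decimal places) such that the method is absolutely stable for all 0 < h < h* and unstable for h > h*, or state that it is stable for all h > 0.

On y'=λy, z=hλ:
  y_{n+1} = y_n + z·[17/25·y_n + 8/25·y_{n+1}] ⇒ (1 − 8/25z)y_{n+1} = (1 + 17/25z)y_n
  so R(z) = (1 + 17/25z)/(1 − 8/25z).

Boundary: |R(x)|=1, x<0.
x=-1.59: |R|=0.0538
R=−1: 1+17/25x = −1+8/25x ⇒ -9/25x=2 ⇒ x=2/(-9/25)=-5.5556
Confirm numerically:
  x=-4.819: |R|=0.89569 <1
  x=-3.454: |R|=0.64064 <1
  x=-3.000: |R|=0.53061 <1
  x=-6.013: |R|=1.05632 >1
  x=-6.011: |R|=1.05608 >1
  x=-5.596: |R|=1.00522 >1
Stable set (-5.5556, 0).

(-5.5556,0); λ=-6 ⇒ h* = (50/9)/6 = 0.9259.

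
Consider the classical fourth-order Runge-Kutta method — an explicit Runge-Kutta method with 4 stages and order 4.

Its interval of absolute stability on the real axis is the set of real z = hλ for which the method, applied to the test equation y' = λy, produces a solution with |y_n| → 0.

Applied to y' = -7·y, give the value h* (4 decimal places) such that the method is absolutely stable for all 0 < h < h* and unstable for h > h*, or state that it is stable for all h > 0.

With y'=λy (z=hλ):
  order 4, 4-stage ⇒ R(z)=1+z+z^2/2+z^3/6+z^4/24
  (e.g. R(-0.49)=0.61284, |R|=0.61284)

Need |R(x)|<1, x<0.
x=-0.49: |R|=0.6128
|R(-1.9)|=0.3048 |R(-1.48)|=0.2748 |R(-1.06)|=0.3559
Bisect:
  x_lo=-3.6615 |R|=3.3496  x_hi=-0.3918 |R|=0.6759
  mid=-2.02666 |R|=0.34258 →hi
  mid=-2.84410 |R|=1.09234 →lo
  mid=-2.43538 |R|=0.58849 →hi
  mid=-2.63974 |R|=0.80183 →hi
  mid=-2.74192 |R|=0.93655 →hi
  mid=-2.79301 |R|=1.01169 →lo
  mid=-2.76746 |R|=0.97345 →hi
  mid=-2.78024 |R|=0.99240 →hi
  mid=-2.78662 |R|=1.00201 →lo
  mid=-2.78343 |R|=0.99719 →hi
  ...
  [-2.78543,-2.78523] ⇒ x*=-2.7853
Stable set (-2.7853, 0).

(-2.7853,0); λ=-7 ⇒ h* = 0.3979.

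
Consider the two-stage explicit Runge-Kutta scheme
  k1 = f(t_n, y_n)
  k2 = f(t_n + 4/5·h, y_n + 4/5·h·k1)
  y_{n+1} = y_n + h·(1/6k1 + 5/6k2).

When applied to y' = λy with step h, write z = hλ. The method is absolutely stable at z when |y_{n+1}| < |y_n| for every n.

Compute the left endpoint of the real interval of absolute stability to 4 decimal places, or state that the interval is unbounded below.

With y'=λy (z=hλ):
  k1=λy_n ⇒ h·k1=z·y_n;  k2=λ(1+4/5z)y_n ⇒ h·k2=z(1+4/5z)y_n
  y_{n+1}/y_n = 1 + 1/6z + 5/6z(1+4/5z) = 1 + z + 2/3z²
  ⇒ R(z) = 1 + z + 2/3z².

Solve |R(x)|<1 on ℝ⁻.
x=-1.02: |R|=0.6736
R=1: x+2/3x²=0 ⇒ x=−3/2=-1.5000; min R=1−1/(4·2/3)=0.6250>−1
Confirm numerically:
  x=-1.445: |R|=0.94702 <1
  x=-1.229: |R|=0.77796 <1
  x=-1.207: |R|=0.76423 <1
  x=-0.818: |R|=0.62808 <1
  x=-1.956: |R|=1.59462 >1
  x=-1.529: |R|=1.02956 >1
So |R|<1 on (-1.5000, 0).

left endpoint -1.5000.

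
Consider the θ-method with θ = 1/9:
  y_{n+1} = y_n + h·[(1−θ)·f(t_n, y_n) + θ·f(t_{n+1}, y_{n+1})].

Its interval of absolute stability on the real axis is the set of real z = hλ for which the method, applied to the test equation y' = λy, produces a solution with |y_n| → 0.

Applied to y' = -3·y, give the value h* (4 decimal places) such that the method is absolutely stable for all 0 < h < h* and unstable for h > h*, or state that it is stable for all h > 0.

On y'=λy, z=hλ:
  y_{n+1} = y_n + z·[8/9·y_n + 1/9·y_{n+1}] ⇒ (1 − 1/9z)y_{n+1} = (1 + 8/9z)y_n
  Hence R(z) = (1 + 8/9z)/(1 − 1/9z).

Find x<0 with |R(x)|<1.
x=-0.88: |R|=0.1984
R=−1: 1+8/9x = −1+1/9x ⇒ -7/9x=2 ⇒ x=2/(-7/9)=-2.5714
Confirm numerically:
  x=-2.510: |R|=0.96264 <1
  x=-1.856: |R|=0.53869 <1
  x=-1.072: |R|=0.04210 <1
  x=-3.003: |R|=1.25169 >1
  x=-2.745: |R|=1.10345 >1
Stable set (-2.5714, 0).

(-2.5714,0); λ=-3 ⇒ h* = (18/7)/3 = 0.8571.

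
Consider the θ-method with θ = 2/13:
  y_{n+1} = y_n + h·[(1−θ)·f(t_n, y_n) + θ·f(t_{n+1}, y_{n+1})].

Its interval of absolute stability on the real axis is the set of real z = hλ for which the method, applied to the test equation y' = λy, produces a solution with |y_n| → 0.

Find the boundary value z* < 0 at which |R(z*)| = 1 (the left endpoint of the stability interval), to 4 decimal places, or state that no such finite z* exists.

left endpoint -2.8889.

Test eqn y'=λy, z=hλ:
  y_{n+1} = y_n + z·[11/13·y_n + 2/13·y_{n+1}] ⇒ (1 − 2/13z)y_{n+1} = (1 + 11/13z)y_n
  ⇒ R(z) = (1 + 11/13z)/(1 − 2/13z).

Need |R(x)|<1, x<0.
x=-0.98: |R|=0.1484
R=−1: 1+11/13x = −1+2/13x ⇒ -9/13x=2 ⇒ x=2/(-9/13)=-2.8889
Confirm numerically:
  x=-2.521: |R|=0.81648 <1
  x=-2.024: |R|=0.54341 <1
  x=-1.776: |R|=0.39488 <1
  x=-1.643: |R|=0.31149 <1
  x=-3.388: |R|=1.22714 >1
  x=-3.346: |R|=1.20892 >1
So |R|<1 on (-2.8889, 0).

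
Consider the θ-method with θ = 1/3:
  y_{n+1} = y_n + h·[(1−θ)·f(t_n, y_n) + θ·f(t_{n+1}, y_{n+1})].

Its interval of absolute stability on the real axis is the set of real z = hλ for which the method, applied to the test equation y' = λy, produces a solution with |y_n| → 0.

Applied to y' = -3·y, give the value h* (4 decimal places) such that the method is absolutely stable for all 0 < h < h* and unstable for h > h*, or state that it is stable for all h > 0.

(-6.0000,0); λ=-3 ⇒ h* = (6)/3 = 2.0000.

With y'=λy (z=hλ):
  y_{n+1} = y_n + z·[2/3·y_n + 1/3·y_{n+1}] ⇒ (1 − 1/3z)y_{n+1} = (1 + 2/3z)y_n
  so R(z) = (1 + 2/3z)/(1 − 1/3z).

Boundary: |R(x)|=1, x<0.
x=-0.98: |R|=0.2613
R=−1: 1+2/3x = −1+1/3x ⇒ -1/3x=2 ⇒ x=2/(-1/3)=-6.0000
Confirm numerically:
  x=-5.969: |R|=0.99654 <1
  x=-4.382: |R|=0.78082 <1
  x=-3.357: |R|=0.58424 <1
  x=-3.233: |R|=0.55607 <1
  x=-6.548: |R|=1.05739 >1
  x=-6.411: |R|=1.04367 >1
  x=-6.091: |R|=1.01001 >1
Stable set (-6.0000, 0).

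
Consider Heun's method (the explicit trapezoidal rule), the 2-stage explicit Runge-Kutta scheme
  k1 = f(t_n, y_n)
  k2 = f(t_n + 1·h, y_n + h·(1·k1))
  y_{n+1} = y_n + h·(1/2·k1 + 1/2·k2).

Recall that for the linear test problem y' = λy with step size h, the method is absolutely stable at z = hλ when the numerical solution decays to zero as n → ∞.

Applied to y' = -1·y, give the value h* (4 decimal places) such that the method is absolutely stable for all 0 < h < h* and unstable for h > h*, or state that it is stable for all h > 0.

(-2.0000,0); λ=-1 ⇒ h* = 2.0000.

On y'=λy, z=hλ:
  order 2, 2-stage ⇒ R(z)=1+z+z^2/2
  (e.g. R(-0.79)=0.52205, |R|=0.52205)

Boundary: |R(x)|=1, x<0.
x=-0.79: |R|=0.5221
|R(-2.35)|=1.4113 |R(-1.19)|=0.5181 |R(-0.69)|=0.5481
Bisect:
  x_lo=-2.7715 |R|=2.0692  x_hi=-0.0596 |R|=0.9422
  mid=-1.41556 |R|=0.58635 →hi
  mid=-2.09355 |R|=1.09793 →lo
  mid=-1.75456 |R|=0.78468 →hi
  mid=-1.92406 |R|=0.92694 →hi
  mid=-2.00880 |R|=1.00884 →lo
  mid=-1.96643 |R|=0.96699 →hi
  mid=-1.98762 |R|=0.98769 →hi
  ...
  [-2.00003,-1.99987] ⇒ x*=-2.0000
Stable set (-2.0000, 0).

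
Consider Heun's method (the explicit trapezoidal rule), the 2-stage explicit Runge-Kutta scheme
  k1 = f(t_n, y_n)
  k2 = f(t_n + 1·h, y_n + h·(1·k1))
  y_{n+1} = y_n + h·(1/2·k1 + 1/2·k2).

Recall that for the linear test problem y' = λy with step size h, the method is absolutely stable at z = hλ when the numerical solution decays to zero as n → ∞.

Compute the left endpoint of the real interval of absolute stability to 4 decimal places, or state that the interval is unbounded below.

z* = -2.0000.

Test eqn y'=λy, z=hλ:
  order 2, 2-stage ⇒ R(z)=1+z+z^2/2
  (e.g. R(-0.47)=0.64045, |R|=0.64045)

Boundary: |R(x)|=1, x<0.
x=-0.47: |R|=0.6404
|R(-2.35)|=1.4113 |R(-1.52)|=0.6352 |R(-0.99)|=0.5000
Bisect:
  x_lo=-2.8933 |R|=2.2923  x_hi=-0.1802 |R|=0.8360
  mid=-1.53676 |R|=0.64406 →hi
  mid=-2.21503 |R|=1.23815 →lo
  mid=-1.87590 |R|=0.88360 →hi
  mid=-2.04546 |R|=1.04650 →lo
  mid=-1.96068 |R|=0.96145 →hi
  mid=-2.00307 |R|=1.00307 →lo
  mid=-1.98187 |R|=0.98204 →hi
  ...
  [-2.00009,-1.99992] ⇒ x*=-2.0000
Stable set (-2.0000, 0).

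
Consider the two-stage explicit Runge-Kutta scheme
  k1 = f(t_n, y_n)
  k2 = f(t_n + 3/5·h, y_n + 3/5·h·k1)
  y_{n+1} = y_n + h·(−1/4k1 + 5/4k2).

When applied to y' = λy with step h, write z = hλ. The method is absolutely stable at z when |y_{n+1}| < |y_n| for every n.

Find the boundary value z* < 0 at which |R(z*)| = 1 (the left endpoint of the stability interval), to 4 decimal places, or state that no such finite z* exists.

left endpoint -1.3333.

With y'=λy (z=hλ):
  k1=λy_n ⇒ h·k1=z·y_n;  k2=λ(1+3/5z)y_n ⇒ h·k2=z(1+3/5z)y_n
  y_{n+1}/y_n = 1 − 1/4z + 5/4z(1+3/5z) = 1 + z + 3/4z²
  ⇒ R(z) = 1 + z + 3/4z².

Solve |R(x)|<1 on ℝ⁻.
x=-0.91: |R|=0.7111
R=1: x+3/4x²=0 ⇒ x=−4/3=-1.3333; min R=1−1/(4·3/4)=0.6667>−1
Confirm numerically:
  x=-1.223: |R|=0.89880 <1
  x=-0.905: |R|=0.70927 <1
  x=-0.583: |R|=0.67192 <1
  x=-1.778: |R|=1.59296 >1
  x=-1.554: |R|=1.25719 >1
Interval (-1.3333, 0).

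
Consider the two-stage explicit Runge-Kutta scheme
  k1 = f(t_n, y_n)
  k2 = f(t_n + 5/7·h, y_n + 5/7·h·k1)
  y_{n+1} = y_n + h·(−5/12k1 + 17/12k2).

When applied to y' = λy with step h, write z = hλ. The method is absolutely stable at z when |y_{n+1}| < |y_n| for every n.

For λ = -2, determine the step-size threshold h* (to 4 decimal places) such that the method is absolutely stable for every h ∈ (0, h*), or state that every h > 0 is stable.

On y'=λy, z=hλ:
  k1=λy_n ⇒ h·k1=z·y_n;  k2=λ(1+5/7z)y_n ⇒ h·k2=z(1+5/7z)y_n
  y_{n+1}/y_n = 1 − 5/12z + 17/12z(1+5/7z) = 1 + z + 85/84z²
  ⇒ R(z) = 1 + z + 85/84z².

Solve |R(x)|<1 on ℝ⁻.
x=-1.21: |R|=1.2715
R=1: x+85/84x²=0 ⇒ x=−84/85=-0.9882; min R=1−1/(4·85/84)=0.7529>−1
Confirm numerically:
  x=-0.966: |R|=0.97826 <1
  x=-0.948: |R|=0.96140 <1
  x=-0.582: |R|=0.76076 <1
  x=-1.500: |R|=1.77679 >1
  x=-1.055: |R|=1.07128 >1
  x=-1.027: |R|=1.04029 >1
Stable set (-0.9882, 0).

(-0.9882,0); λ=-2 ⇒ h* = (84/85)/2 = 0.4941.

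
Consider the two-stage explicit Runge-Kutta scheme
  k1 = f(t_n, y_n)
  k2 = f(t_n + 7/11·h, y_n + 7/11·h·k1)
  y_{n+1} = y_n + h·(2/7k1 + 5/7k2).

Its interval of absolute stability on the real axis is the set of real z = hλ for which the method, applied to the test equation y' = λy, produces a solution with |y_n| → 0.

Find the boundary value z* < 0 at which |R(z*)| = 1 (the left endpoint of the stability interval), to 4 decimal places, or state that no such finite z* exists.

left endpoint -2.2000.

Test eqn y'=λy, z=hλ:
  k1=λy_n ⇒ h·k1=z·y_n;  k2=λ(1+7/11z)y_n ⇒ h·k2=z(1+7/11z)y_n
  y_{n+1}/y_n = 1 + 2/7z + 5/7z(1+7/11z) = 1 + z + 5/11z²
  R(z) = 1 + z + 5/11z².

Find x<0 with |R(x)|<1.
x=-1.03: |R|=0.4522
R=1: x+5/11x²=0 ⇒ x=−11/5=-2.2000; min R=1−1/(4·5/11)=0.4500>−1
Confirm numerically:
  x=-2.113: |R|=0.91644 <1
  x=-1.788: |R|=0.66516 <1
  x=-1.024: |R|=0.45263 <1
  x=-2.432: |R|=1.25647 >1
  x=-2.372: |R|=1.18545 >1
Stable set (-2.2000, 0).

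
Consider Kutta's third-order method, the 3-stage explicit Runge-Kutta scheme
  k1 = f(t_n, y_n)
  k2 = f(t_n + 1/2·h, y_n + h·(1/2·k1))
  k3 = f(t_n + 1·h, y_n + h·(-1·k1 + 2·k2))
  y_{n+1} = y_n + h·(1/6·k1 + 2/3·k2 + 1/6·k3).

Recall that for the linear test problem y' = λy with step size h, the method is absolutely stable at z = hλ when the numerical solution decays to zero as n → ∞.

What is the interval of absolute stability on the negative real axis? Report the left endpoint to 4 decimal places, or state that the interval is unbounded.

z∈(-2.5127,0).

Test eqn y'=λy, z=hλ:
  order 3, 3-stage ⇒ R(z)=1+z+z^2/2+z^3/6
  (e.g. R(-0.99)=0.33833, |R|=0.33833)

Boundary: |R(x)|=1, x<0.
x=-0.99: |R|=0.3383
|R(-2.54)|=1.0454 |R(-2.15)|=0.4951 |R(-1.71)|=0.0813
Bisect:
  x_lo=-3.4064 |R|=3.1923  x_hi=-0.0658 |R|=0.9363
  mid=-1.73608 |R|=0.10117 →hi
  mid=-2.57123 |R|=1.09878 →lo
  mid=-2.15365 |R|=0.49940 →hi
  mid=-2.36244 |R|=0.76939 →hi
  mid=-2.46683 |R|=0.92609 →hi
  mid=-2.51903 |R|=1.01037 →lo
  mid=-2.49293 |R|=0.96772 →hi
  mid=-2.50598 |R|=0.98891 →hi
  ...
  [-2.51291,-2.51271] ⇒ x*=-2.5127
Stable set (-2.5127, 0).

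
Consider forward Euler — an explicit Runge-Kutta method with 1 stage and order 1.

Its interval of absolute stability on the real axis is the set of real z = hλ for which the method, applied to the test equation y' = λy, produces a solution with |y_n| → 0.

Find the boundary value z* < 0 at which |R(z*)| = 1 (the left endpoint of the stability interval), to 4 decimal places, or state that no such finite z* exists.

Set f=λy, z=hλ:
  order 1, 1-stage ⇒ R(z)=1+z
  (e.g. R(-0.69)=0.31000, |R|=0.31000)

Boundary: |R(x)|=1, x<0.
x=-0.69: |R|=0.3100
|R(-2.03)|=1.0300 |R(-1.96)|=0.9600 |R(-0.52)|=0.4800
Bisect:
  x_lo=-2.8473 |R|=1.8473  x_hi=-0.1452 |R|=0.8548
  mid=-1.49626 |R|=0.49626 →hi
  mid=-2.17176 |R|=1.17176 →lo
  mid=-1.83401 |R|=0.83401 →hi
  mid=-2.00289 |R|=1.00289 →lo
  mid=-1.91845 |R|=0.91845 →hi
  mid=-1.96067 |R|=0.96067 →hi
  mid=-1.98178 |R|=0.98178 →hi
  mid=-1.99233 |R|=0.99233 →hi
  mid=-1.99761 |R|=0.99761 →hi
  mid=-2.00025 |R|=1.00025 →lo
  ...
  [-2.00008,-1.99992] ⇒ x*=-2.0000
Interval (-2.0000, 0).

left endpoint -2.0000.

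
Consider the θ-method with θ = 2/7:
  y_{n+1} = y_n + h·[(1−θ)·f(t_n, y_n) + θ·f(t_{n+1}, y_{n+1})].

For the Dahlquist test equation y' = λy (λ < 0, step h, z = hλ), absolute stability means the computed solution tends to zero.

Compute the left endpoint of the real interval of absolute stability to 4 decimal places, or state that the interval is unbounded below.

Set f=λy, z=hλ:
  y_{n+1} = y_n + z·[5/7·y_n + 2/7·y_{n+1}] ⇒ (1 − 2/7z)y_{n+1} = (1 + 5/7z)y_n
  R(z) = (1 + 5/7z)/(1 − 2/7z).

Need |R(x)|<1, x<0.
x=-0.88: |R|=0.2968
R=−1: 1+5/7x = −1+2/7x ⇒ -3/7x=2 ⇒ x=2/(-3/7)=-4.6667
Confirm numerically:
  x=-3.196: |R|=0.67055 <1
  x=-2.688: |R|=0.52036 <1
  x=-2.182: |R|=0.34407 <1
  x=-5.080: |R|=1.07226 >1
  x=-4.934: |R|=1.04755 >1
  x=-4.923: |R|=1.04565 >1
Interval (-4.6667, 0).

left endpoint -4.6667.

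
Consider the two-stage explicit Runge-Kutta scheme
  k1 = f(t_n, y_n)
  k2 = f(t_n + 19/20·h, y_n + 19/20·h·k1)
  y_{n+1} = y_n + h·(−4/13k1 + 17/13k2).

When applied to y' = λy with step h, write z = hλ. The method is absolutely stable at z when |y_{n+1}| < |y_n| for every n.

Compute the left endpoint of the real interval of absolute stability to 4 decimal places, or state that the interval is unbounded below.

z* = -0.8050.

Set f=λy, z=hλ:
  k1=λy_n ⇒ h·k1=z·y_n;  k2=λ(1+19/20z)y_n ⇒ h·k2=z(1+19/20z)y_n
  y_{n+1}/y_n = 1 − 4/13z + 17/13z(1+19/20z) = 1 + z + 323/260z²
  ⇒ R(z) = 1 + z + 323/260z².

Solve |R(x)|<1 on ℝ⁻.
x=-0.53: |R|=0.8190
R=1: x+323/260x²=0 ⇒ x=−260/323=-0.8050; min R=1−1/(4·323/260)=0.7988>−1
Confirm numerically:
  x=-0.643: |R|=0.87063 <1
  x=-0.547: |R|=0.82471 <1
  x=-0.542: |R|=0.82295 <1
  x=-1.010: |R|=1.25728 >1
  x=-0.927: |R|=1.14055 >1
  x=-0.908: |R|=1.11624 >1
Interval (-0.8050, 0).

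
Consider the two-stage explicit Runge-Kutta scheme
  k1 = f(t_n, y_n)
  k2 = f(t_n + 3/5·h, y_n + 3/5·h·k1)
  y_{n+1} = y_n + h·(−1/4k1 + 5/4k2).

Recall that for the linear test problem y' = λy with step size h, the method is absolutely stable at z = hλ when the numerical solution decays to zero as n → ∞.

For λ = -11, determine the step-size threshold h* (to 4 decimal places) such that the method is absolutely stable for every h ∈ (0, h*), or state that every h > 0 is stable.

Test eqn y'=λy, z=hλ:
  k1=λy_n ⇒ h·k1=z·y_n;  k2=λ(1+3/5z)y_n ⇒ h·k2=z(1+3/5z)y_n
  y_{n+1}/y_n = 1 − 1/4z + 5/4z(1+3/5z) = 1 + z + 3/4z²
  ⇒ R(z) = 1 + z + 3/4z².

Need |R(x)|<1, x<0.
x=-0.71: |R|=0.6681
R=1: x+3/4x²=0 ⇒ x=−4/3=-1.3333; min R=1−1/(4·3/4)=0.6667>−1
Confirm numerically:
  x=-1.111: |R|=0.81474 <1
  x=-1.077: |R|=0.79295 <1
  x=-0.651: |R|=0.66685 <1
  x=-1.910: |R|=1.82607 >1
  x=-1.865: |R|=1.74367 >1
Stable set (-1.3333, 0).

(-1.3333,0); λ=-11 ⇒ h* = (4/3)/11 = 0.1212.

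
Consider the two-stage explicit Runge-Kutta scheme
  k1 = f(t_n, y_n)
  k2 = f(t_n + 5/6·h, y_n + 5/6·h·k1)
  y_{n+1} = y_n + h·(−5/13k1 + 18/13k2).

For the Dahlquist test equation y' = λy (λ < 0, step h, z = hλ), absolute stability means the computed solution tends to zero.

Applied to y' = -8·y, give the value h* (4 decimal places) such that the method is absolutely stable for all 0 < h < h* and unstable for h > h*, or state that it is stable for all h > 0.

Set f=λy, z=hλ:
  k1=λy_n ⇒ h·k1=z·y_n;  k2=λ(1+5/6z)y_n ⇒ h·k2=z(1+5/6z)y_n
  y_{n+1}/y_n = 1 − 5/13z + 18/13z(1+5/6z) = 1 + z + 15/13z²
  so R(z) = 1 + z + 15/13z².

Need |R(x)|<1, x<0.
x=-1.45: |R|=1.9760
R=1: x+15/13x²=0 ⇒ x=−13/15=-0.8667; min R=1−1/(4·15/13)=0.7833>−1
Confirm numerically:
  x=-0.845: |R|=0.97887 <1
  x=-0.467: |R|=0.78464 <1
  x=-0.349: |R|=0.79154 <1
  x=-1.292: |R|=1.63407 >1
  x=-1.154: |R|=1.38260 >1
Stable set (-0.8667, 0).

(-0.8667,0); λ=-8 ⇒ h* = (13/15)/8 = 0.1083.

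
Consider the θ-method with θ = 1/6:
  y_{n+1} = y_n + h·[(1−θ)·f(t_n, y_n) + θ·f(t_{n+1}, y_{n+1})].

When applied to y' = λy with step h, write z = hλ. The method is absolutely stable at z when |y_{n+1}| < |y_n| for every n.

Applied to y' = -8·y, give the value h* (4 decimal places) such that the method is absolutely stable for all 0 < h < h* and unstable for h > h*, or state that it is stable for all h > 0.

Set f=λy, z=hλ:
  y_{n+1} = y_n + z·[5/6·y_n + 1/6·y_{n+1}] ⇒ (1 − 1/6z)y_{n+1} = (1 + 5/6z)y_n
  Hence R(z) = (1 + 5/6z)/(1 − 1/6z).

Solve |R(x)|<1 on ℝ⁻.
x=-1.12: |R|=0.0562
R=−1: 1+5/6x = −1+1/6x ⇒ -2/3x=2 ⇒ x=2/(-2/3)=-3.0000
Confirm numerically:
  x=-2.580: |R|=0.80420 <1
  x=-2.430: |R|=0.72954 <1
  x=-2.364: |R|=0.69584 <1
  x=-2.140: |R|=0.57740 <1
  x=-3.259: |R|=1.11189 >1
  x=-3.241: |R|=1.10432 >1
  x=-3.111: |R|=1.04873 >1
Stable set (-3.0000, 0).

(-3.0000,0); λ=-8 ⇒ h* = (3)/8 = 0.3750.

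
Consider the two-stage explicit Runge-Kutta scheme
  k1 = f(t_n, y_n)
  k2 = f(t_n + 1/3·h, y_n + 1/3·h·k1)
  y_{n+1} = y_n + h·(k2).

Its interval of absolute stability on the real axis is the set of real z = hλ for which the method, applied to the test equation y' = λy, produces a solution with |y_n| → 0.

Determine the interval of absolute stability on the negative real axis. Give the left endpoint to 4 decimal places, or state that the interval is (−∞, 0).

On y'=λy, z=hλ:
  k1=λy_n ⇒ h·k1=z·y_n;  k2=λ(1+1/3z)y_n ⇒ h·k2=z(1+1/3z)y_n
  y_{n+1}/y_n = 1 + z(1+1/3z) = 1 + z + 1/3z²
  ⇒ R(z) = 1 + z + 1/3z².

Find x<0 with |R(x)|<1.
x=-0.39: |R|=0.6607
R=1: x+1/3x²=0 ⇒ x=−3=-3.0000; min R=1−1/(4·1/3)=0.2500>−1
Confirm numerically:
  x=-2.806: |R|=0.81855 <1
  x=-1.619: |R|=0.25472 <1
  x=-1.610: |R|=0.25403 <1
  x=-3.574: |R|=1.68383 >1
  x=-3.131: |R|=1.13672 >1
So |R|<1 on (-3.0000, 0).

(-3.0000, 0).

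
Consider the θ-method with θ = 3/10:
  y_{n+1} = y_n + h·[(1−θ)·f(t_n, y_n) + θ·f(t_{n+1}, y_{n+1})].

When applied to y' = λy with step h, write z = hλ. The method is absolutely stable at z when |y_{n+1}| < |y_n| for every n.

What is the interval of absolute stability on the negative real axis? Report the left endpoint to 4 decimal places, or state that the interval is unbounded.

(-5.0000, 0).

Test eqn y'=λy, z=hλ:
  y_{n+1} = y_n + z·[7/10·y_n + 3/10·y_{n+1}] ⇒ (1 − 3/10z)y_{n+1} = (1 + 7/10z)y_n
  Hence R(z) = (1 + 7/10z)/(1 − 3/10z).

Boundary: |R(x)|=1, x<0.
x=-1.71: |R|=0.1302
R=−1: 1+7/10x = −1+3/10x ⇒ -2/5x=2 ⇒ x=2/(-2/5)=-5.0000
Confirm numerically:
  x=-4.626: |R|=0.93735 <1
  x=-3.550: |R|=0.71913 <1
  x=-3.305: |R|=0.65955 <1
  x=-2.078: |R|=0.28003 <1
  x=-5.214: |R|=1.03338 >1
  x=-5.158: |R|=1.02481 >1
Interval (-5.0000, 0).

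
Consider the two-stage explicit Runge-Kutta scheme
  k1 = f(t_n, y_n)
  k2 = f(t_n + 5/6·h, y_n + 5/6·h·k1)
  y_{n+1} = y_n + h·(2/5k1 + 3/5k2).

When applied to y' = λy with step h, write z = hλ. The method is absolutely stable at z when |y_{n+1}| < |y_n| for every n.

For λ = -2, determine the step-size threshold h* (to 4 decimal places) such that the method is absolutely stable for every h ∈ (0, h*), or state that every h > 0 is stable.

On y'=λy, z=hλ:
  k1=λy_n ⇒ h·k1=z·y_n;  k2=λ(1+5/6z)y_n ⇒ h·k2=z(1+5/6z)y_n
  y_{n+1}/y_n = 1 + 2/5z + 3/5z(1+5/6z) = 1 + z + 1/2z²
  so R(z) = 1 + z + 1/2z².

Solve |R(x)|<1 on ℝ⁻.
x=-1.61: |R|=0.6861
R=1: x+1/2x²=0 ⇒ x=−2=-2.0000; min R=1−1/(4·1/2)=0.5000>−1
Confirm numerically:
  x=-1.798: |R|=0.81840 <1
  x=-1.797: |R|=0.81760 <1
  x=-1.722: |R|=0.76064 <1
  x=-1.005: |R|=0.50001 <1
  x=-2.419: |R|=1.50678 >1
  x=-2.214: |R|=1.23690 >1
  x=-2.198: |R|=1.21760 >1
So |R|<1 on (-2.0000, 0).

(-2.0000,0); λ=-2 ⇒ h* = (2)/2 = 1.0000.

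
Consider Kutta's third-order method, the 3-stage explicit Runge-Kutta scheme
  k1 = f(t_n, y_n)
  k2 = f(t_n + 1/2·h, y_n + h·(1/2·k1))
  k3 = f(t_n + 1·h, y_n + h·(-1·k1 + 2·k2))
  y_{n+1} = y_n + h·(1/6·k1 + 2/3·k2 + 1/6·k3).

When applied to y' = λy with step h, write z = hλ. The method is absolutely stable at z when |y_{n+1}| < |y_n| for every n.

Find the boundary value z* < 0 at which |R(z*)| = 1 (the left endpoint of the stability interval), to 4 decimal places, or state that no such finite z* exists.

left endpoint -2.5127.

Set f=λy, z=hλ:
  order 3, 3-stage ⇒ R(z)=1+z+z^2/2+z^3/6
  (e.g. R(-1.56)=0.02406, |R|=0.02406)

Need |R(x)|<1, x<0.
x=-1.56: |R|=0.0241
|R(-2.81)|=1.5600 |R(-1.35)|=0.1512 |R(-1.34)|=0.1568
Bisect:
  x_lo=-2.8223 |R|=1.5863  x_hi=-0.2712 |R|=0.7622
  mid=-1.54674 |R|=0.03272 →hi
  mid=-2.18451 |R|=0.53591 →hi
  mid=-2.50339 |R|=0.98468 →hi
  mid=-2.66283 |R|=1.26437 →lo
  mid=-2.58311 |R|=1.11949 →lo
  mid=-2.54325 |R|=1.05086 →lo
  mid=-2.52332 |R|=1.01747 →lo
  mid=-2.51335 |R|=1.00100 →lo
  mid=-2.50837 |R|=0.99282 →hi
  ...
  [-2.51289,-2.51273] ⇒ x*=-2.5127
So |R|<1 on (-2.5127, 0).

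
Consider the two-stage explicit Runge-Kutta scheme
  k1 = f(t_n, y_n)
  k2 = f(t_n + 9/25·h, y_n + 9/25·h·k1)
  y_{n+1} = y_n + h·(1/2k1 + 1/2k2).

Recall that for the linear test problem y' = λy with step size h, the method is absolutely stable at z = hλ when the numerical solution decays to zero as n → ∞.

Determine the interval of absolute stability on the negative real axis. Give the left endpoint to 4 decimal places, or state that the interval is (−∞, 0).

z∈(-5.5556,0).

On y'=λy, z=hλ:
  k1=λy_n ⇒ h·k1=z·y_n;  k2=λ(1+9/25z)y_n ⇒ h·k2=z(1+9/25z)y_n
  y_{n+1}/y_n = 1 + 1/2z + 1/2z(1+9/25z) = 1 + z + 9/50z²
  R(z) = 1 + z + 9/50z².

Solve |R(x)|<1 on ℝ⁻.
x=-0.59: |R|=0.4727
R=1: x+9/50x²=0 ⇒ x=−50/9=-5.5556; min R=1−1/(4·9/50)=-0.3889>−1
Confirm numerically:
  x=-4.413: |R|=0.09242 <1
  x=-3.561: |R|=0.27847 <1
  x=-3.294: |R|=0.34092 <1
  x=-2.959: |R|=0.38298 <1
  x=-5.924: |R|=1.39288 >1
  x=-5.847: |R|=1.30673 >1
  x=-5.828: |R|=1.28581 >1
Interval (-5.5556, 0).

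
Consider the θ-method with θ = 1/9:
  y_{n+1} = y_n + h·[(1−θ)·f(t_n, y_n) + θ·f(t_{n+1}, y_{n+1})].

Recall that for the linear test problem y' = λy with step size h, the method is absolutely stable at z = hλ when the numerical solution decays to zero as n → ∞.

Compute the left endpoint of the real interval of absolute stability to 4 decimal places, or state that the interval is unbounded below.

With y'=λy (z=hλ):
  y_{n+1} = y_n + z·[8/9·y_n + 1/9·y_{n+1}] ⇒ (1 − 1/9z)y_{n+1} = (1 + 8/9z)y_n
  Hence R(z) = (1 + 8/9z)/(1 − 1/9z).

Solve |R(x)|<1 on ℝ⁻.
x=-0.51: |R|=0.5174
R=−1: 1+8/9x = −1+1/9x ⇒ -7/9x=2 ⇒ x=2/(-7/9)=-2.5714
Confirm numerically:
  x=-2.105: |R|=0.70599 <1
  x=-1.740: |R|=0.45810 <1
  x=-1.720: |R|=0.44403 <1
  x=-3.043: |R|=1.27410 >1
  x=-2.824: |R|=1.14953 >1
  x=-2.747: |R|=1.10462 >1
Stable set (-2.5714, 0).

z* = -2.5714.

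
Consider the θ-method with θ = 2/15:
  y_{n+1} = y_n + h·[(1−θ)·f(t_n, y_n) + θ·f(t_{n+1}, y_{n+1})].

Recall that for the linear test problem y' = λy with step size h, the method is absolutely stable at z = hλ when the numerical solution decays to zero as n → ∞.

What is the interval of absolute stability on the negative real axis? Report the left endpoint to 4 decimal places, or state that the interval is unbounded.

On y'=λy, z=hλ:
  y_{n+1} = y_n + z·[13/15·y_n + 2/15·y_{n+1}] ⇒ (1 − 2/15z)y_{n+1} = (1 + 13/15z)y_n
  ⇒ R(z) = (1 + 13/15z)/(1 − 2/15z).

Need |R(x)|<1, x<0.
x=-1.6: |R|=0.3187
R=−1: 1+13/15x = −1+2/15x ⇒ -11/15x=2 ⇒ x=2/(-11/15)=-2.7273
Confirm numerically:
  x=-1.932: |R|=0.53626 <1
  x=-1.811: |R|=0.45876 <1
  x=-1.398: |R|=0.17835 <1
  x=-2.997: |R|=1.14133 >1
  x=-2.874: |R|=1.07779 >1
  x=-2.789: |R|=1.03300 >1
Stable set (-2.7273, 0).

z∈(-2.7273,0).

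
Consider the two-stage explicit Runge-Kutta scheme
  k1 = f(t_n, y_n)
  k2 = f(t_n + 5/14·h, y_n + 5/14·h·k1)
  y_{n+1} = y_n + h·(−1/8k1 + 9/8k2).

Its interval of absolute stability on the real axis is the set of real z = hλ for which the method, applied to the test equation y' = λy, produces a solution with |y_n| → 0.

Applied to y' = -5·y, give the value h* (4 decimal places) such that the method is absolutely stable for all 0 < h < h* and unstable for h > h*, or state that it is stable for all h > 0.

With y'=λy (z=hλ):
  k1=λy_n ⇒ h·k1=z·y_n;  k2=λ(1+5/14z)y_n ⇒ h·k2=z(1+5/14z)y_n
  y_{n+1}/y_n = 1 − 1/8z + 9/8z(1+5/14z) = 1 + z + 45/112z²
  so R(z) = 1 + z + 45/112z².

Boundary: |R(x)|=1, x<0.
x=-1.21: |R|=0.3783
R=1: x+45/112x²=0 ⇒ x=−112/45=-2.4889; min R=1−1/(4·45/112)=0.3778>−1
Confirm numerically:
  x=-2.406: |R|=0.91987 <1
  x=-1.842: |R|=0.52124 <1
  x=-1.755: |R|=0.48251 <1
  x=-2.995: |R|=1.60903 >1
  x=-2.704: |R|=1.23370 >1
Stable set (-2.4889, 0).

(-2.4889,0); λ=-5 ⇒ h* = (112/45)/5 = 0.4978.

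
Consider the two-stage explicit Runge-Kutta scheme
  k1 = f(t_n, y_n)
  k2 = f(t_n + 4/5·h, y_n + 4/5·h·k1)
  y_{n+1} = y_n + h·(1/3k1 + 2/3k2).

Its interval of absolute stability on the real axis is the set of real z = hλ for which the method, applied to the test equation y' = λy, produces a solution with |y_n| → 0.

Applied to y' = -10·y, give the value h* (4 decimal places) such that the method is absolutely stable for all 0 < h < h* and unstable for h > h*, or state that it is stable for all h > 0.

(-1.8750,0); λ=-10 ⇒ h* = (15/8)/10 = 0.1875.

Set f=λy, z=hλ:
  k1=λy_n ⇒ h·k1=z·y_n;  k2=λ(1+4/5z)y_n ⇒ h·k2=z(1+4/5z)y_n
  y_{n+1}/y_n = 1 + 1/3z + 2/3z(1+4/5z) = 1 + z + 8/15z²
  Hence R(z) = 1 + z + 8/15z².

Boundary: |R(x)|=1, x<0.
x=-1.35: |R|=0.6220
R=1: x+8/15x²=0 ⇒ x=−15/8=-1.8750; min R=1−1/(4·8/15)=0.5312>−1
Confirm numerically:
  x=-1.694: |R|=0.83647 <1
  x=-1.109: |R|=0.54694 <1
  x=-1.037: |R|=0.53653 <1
  x=-2.461: |R|=1.76914 >1
  x=-2.054: |R|=1.19609 >1
  x=-2.010: |R|=1.14472 >1
So |R|<1 on (-1.8750, 0).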